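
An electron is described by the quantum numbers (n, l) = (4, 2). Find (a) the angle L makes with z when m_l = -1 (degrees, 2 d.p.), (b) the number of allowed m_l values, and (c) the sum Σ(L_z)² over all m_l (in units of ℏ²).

For m_l = -1: cos θ = -1/√6, θ ≈ 114.09°.
There are 2l+1 = 5 values of m_l.
Σ m_l² = 10, so Σ(L_z)² = 10 ℏ².

θ(m_l=-1) ≈ 114.09°; 5 values; Σ(L_z)² = 10 ℏ²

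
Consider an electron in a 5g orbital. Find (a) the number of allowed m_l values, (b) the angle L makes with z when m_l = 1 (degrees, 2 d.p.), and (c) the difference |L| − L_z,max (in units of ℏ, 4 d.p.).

For 5g, l = 4.
There are 2l+1 = 9 values of m_l.
For m_l = 1: cos θ = 1/√20, θ ≈ 77.08°.
|L| − L_z,max = (2√5 − 4)ℏ ≈ 0.4721ℏ.

9 values; θ(m_l=1) ≈ 77.08°; |L|−L_z,max ≈ 0.4721ℏ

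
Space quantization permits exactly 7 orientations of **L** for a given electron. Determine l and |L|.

l = 3, |L| = 2√3 ℏ ≈ 3.464ℏ

Since there are 2l+1 = 7 values of m_l, l = 3.
|L| = ℏ√(l(l+1)) = ℏ√(3·4) = 2√3 ℏ.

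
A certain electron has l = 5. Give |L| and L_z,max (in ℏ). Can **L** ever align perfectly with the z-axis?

|L| = √30 ℏ ≈ 5.4772ℏ, while L_z,max = lℏ = 5ℏ.
Since |L| > L_z,max, the vector can never point exactly along z; the closest it comes is θ_min = arccos(5/√30) ≈ 24.1°.

No: L_z,max = 5ℏ < |L| = √30 ℏ ≈ 5.477ℏ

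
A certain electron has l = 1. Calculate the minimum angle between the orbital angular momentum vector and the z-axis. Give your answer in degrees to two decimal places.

|L|² = l(l+1)ℏ² = 2ℏ², so |L| = √2 ℏ.
The smallest angle corresponds to the largest L_z, i.e. m_l = l = 1, giving L_z = 1ℏ.
cos θ_min = 1/√2, so θ_min ≈ 45.00°.

θ_min ≈ 45.00°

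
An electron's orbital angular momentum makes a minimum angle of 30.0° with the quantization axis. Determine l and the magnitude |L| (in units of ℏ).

cos²θ_min = l/(l+1) = 0.7500.
Thus l = 0.7500/(1 − 0.7500) ≈ 3.
Then |L| = ℏ√(3·4) = 2√3 ℏ.

l = 3, |L| = 2√3 ℏ ≈ 3.464ℏ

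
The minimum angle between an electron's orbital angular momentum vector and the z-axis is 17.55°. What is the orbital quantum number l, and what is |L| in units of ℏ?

l = 10, |L| = √110 ℏ ≈ 10.488ℏ

cos θ_min = l/√(l(l+1)) = √(l/(l+1)), so l/(l+1) = cos²(17.55°) = 0.9091.
Solving: l = 10.
Then |L| = ℏ√(10·11) = √110 ℏ.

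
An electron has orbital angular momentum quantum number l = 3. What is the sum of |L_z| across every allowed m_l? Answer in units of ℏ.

The allowed m_l values are -3, -2, -1, 0, 1, 2, 3.
Σ|m_l| = 2·3(3+1)/2 = 12.

Σ|L_z| = 12 ℏ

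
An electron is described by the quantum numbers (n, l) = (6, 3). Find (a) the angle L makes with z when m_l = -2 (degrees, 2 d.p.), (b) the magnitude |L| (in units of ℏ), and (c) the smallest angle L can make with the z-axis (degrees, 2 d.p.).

θ(m_l=-2) ≈ 125.26°; |L| = 2√3 ℏ ≈ 3.464ℏ; θ_min ≈ 30.00°

For m_l = -2: cos θ = -2/√12, θ ≈ 125.26°.
|L| = ℏ√(3·4) = 2√3 ℏ ≈ 3.464ℏ.
cos θ_min = 3/√12, so θ_min ≈ 30.00°.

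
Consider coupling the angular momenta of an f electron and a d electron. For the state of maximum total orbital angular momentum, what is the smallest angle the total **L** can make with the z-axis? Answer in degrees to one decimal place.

θ_min ≈ 24.1°

Angular momentum addition gives L = |l₁ − l₂|, …, l₁ + l₂.
So L can be 1, 2, 3, 4, 5.
The maximum is L = 5, with |L_tot| = ℏ√(5·6) = √30 ℏ.
The minimum angle with z is arccos(5/√30) ≈ 24.1°.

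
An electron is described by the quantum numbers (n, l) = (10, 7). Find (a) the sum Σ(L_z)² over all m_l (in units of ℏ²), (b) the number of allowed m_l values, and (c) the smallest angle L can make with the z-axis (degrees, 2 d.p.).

Σ(L_z)² = 280 ℏ²; 15 values; θ_min ≈ 20.70°

Σ m_l² = 280, so Σ(L_z)² = 280 ℏ².
There are 2l+1 = 15 values of m_l.
cos θ_min = 7/√56, so θ_min ≈ 20.70°.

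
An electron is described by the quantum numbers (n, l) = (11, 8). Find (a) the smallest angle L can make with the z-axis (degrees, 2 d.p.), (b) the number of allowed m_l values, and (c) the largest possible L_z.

cos θ_min = 8/√72, so θ_min ≈ 19.47°.
There are 2l+1 = 17 values of m_l.
L_z,max = lℏ = 8ℏ.

θ_min ≈ 19.47°; 17 values; L_z,max = 8ℏ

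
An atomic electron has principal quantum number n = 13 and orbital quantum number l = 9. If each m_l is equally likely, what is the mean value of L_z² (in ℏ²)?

⟨L_z²⟩ = 30 ℏ²

m_l runs from −9 to 9, i.e. {-9, -8, -7, -6, -5, -4, -3, -2, -1, 0, 1, 2, 3, 4, 5, 6, 7, 8, 9}.
⟨L_z²⟩ = ℏ²·l(l+1)/3 = 30ℏ².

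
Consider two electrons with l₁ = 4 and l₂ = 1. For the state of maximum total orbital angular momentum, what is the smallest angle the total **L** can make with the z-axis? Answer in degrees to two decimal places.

Angular momentum addition gives L = |l₁ − l₂|, …, l₁ + l₂.
Allowed values: L = 3, 4, 5.
The maximum is L = 5, with |L_tot| = ℏ√(5·6) = √30 ℏ.
The minimum angle with z is arccos(5/√30) ≈ 24.09°.

θ_min ≈ 24.09°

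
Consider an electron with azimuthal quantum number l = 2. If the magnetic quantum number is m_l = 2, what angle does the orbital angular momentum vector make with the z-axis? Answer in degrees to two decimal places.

|L| = √(l(l+1)) ℏ = √6 ℏ.
L_z = m_l ℏ = 2ℏ.
cos θ = L_z/|L| = 2/√6, so θ ≈ 35.26°.

θ ≈ 35.26°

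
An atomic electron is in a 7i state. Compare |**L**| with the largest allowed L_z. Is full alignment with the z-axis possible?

No: L_z,max = 6ℏ < |L| = √42 ℏ ≈ 6.481ℏ

For 7i, l = 6.
|L| = √42 ℏ ≈ 6.4807ℏ, while L_z,max = lℏ = 6ℏ.
Since |L| > L_z,max, the vector can never point exactly along z; the closest it comes is θ_min = arccos(6/√42) ≈ 22.2°.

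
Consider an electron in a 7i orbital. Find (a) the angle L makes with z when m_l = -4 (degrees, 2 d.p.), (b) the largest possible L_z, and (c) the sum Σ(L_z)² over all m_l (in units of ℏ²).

7i means n = 7, l = 6.
For m_l = -4: cos θ = -4/√42, θ ≈ 128.11°.
L_z,max = lℏ = 6ℏ.
Σ m_l² = 182, so Σ(L_z)² = 182 ℏ².

θ(m_l=-4) ≈ 128.11°; L_z,max = 6ℏ; Σ(L_z)² = 182 ℏ²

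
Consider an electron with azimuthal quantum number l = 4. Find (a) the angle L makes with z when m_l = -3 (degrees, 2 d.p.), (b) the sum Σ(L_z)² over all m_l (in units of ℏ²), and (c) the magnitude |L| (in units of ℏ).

θ(m_l=-3) ≈ 132.13°; Σ(L_z)² = 60 ℏ²; |L| = 2√5 ℏ ≈ 4.472ℏ

For m_l = -3: cos θ = -3/√20, θ ≈ 132.13°.
Σ m_l² = 60, so Σ(L_z)² = 60 ℏ².
|L| = ℏ√(4·5) = 2√5 ℏ ≈ 4.472ℏ.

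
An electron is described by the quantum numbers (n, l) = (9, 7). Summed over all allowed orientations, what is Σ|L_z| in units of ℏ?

The allowed m_l values are -7, -6, -5, -4, -3, -2, -1, 0, 1, 2, 3, 4, 5, 6, 7.
Σ|m_l| = l(l+1) = 56.

Σ|L_z| = 56 ℏ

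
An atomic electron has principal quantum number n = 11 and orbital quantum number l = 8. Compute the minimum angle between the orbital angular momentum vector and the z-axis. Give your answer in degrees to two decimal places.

θ_min ≈ 19.47°

|L| = √(l(l+1)) ℏ = 6√2 ℏ.
The smallest angle corresponds to the largest L_z, i.e. m_l = l = 8, giving L_z = 8ℏ.
cos θ_min = 8/√72, so θ_min ≈ 19.47°.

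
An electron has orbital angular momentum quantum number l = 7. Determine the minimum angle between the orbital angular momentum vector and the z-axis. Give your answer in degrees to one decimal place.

|L| = ℏ√(l(l+1)) = 2√14 ℏ.
The smallest angle corresponds to the largest L_z, i.e. m_l = l = 7, giving L_z = 7ℏ.
cos θ_min = 7/√56, so θ_min ≈ 20.7°.

θ_min ≈ 20.7°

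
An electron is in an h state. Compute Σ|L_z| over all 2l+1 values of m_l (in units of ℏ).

The letter h corresponds to l = 5.
m_l ∈ {-5, -4, -3, -2, -1, 0, 1, 2, 3, 4, 5}.
Σ|m_l| = 2·5(5+1)/2 = 30.

Σ|L_z| = 30 ℏ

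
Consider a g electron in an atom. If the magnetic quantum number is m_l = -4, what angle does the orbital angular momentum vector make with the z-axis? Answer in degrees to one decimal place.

θ ≈ 153.4°

A g state has l = 4.
|L| = ℏ√(l(l+1)) = 2√5 ℏ.
L_z = m_l ℏ = −4ℏ.
cos θ = L_z/|L| = -4/√20, so θ ≈ 153.4°.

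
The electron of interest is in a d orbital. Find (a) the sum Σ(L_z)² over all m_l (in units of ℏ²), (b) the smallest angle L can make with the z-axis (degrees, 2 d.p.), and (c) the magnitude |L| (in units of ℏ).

Σ(L_z)² = 10 ℏ²; θ_min ≈ 35.26°; |L| = √6 ℏ ≈ 2.449ℏ

For a d orbital, l = 2.
Σ m_l² = 10, so Σ(L_z)² = 10 ℏ².
cos θ_min = 2/√6, so θ_min ≈ 35.26°.
|L| = ℏ√(2·3) = √6 ℏ ≈ 2.449ℏ.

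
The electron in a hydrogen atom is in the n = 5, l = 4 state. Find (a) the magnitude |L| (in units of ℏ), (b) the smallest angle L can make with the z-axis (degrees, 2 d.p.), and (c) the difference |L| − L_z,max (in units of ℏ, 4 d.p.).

|L| = ℏ√(4·5) = 2√5 ℏ ≈ 4.472ℏ.
cos θ_min = 4/√20, so θ_min ≈ 26.57°.
|L| − L_z,max = (2√5 − 4)ℏ ≈ 0.4721ℏ.

|L| = 2√5 ℏ ≈ 4.472ℏ; θ_min ≈ 26.57°; |L|−L_z,max ≈ 0.4721ℏ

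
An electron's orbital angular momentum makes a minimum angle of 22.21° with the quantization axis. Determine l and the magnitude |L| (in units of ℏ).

l = 6, |L| = √42 ℏ ≈ 6.481ℏ

cos θ_min = l/√(l(l+1)) = √(l/(l+1)), so l/(l+1) = cos²(22.21°) = 0.8571.
l = cos²θ/sin²θ ≈ 6.
Then |L| = ℏ√(6·7) = √42 ℏ.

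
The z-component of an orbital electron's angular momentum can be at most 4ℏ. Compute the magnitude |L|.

The maximum L_z equals lℏ, giving l = 4.
|L| = √(l(l+1)) ℏ = 2√5 ℏ.

|L| = 2√5 ℏ ≈ 4.472ℏ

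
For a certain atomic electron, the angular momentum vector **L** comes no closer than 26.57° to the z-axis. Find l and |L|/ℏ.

cos²θ_min = l/(l+1) = 0.7999.
Solving: l = 4.
Then |L| = ℏ√(4·5) = 2√5 ℏ.

l = 4, |L| = 2√5 ℏ ≈ 4.472ℏ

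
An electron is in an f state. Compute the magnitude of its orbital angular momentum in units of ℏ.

|L| = 2√3 ℏ ≈ 3.464ℏ

An f state has l = 3.
|L| = ℏ√(l(l+1)) = ℏ√(3·4) = 2√3 ℏ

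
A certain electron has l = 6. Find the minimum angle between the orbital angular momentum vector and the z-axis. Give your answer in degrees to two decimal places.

|L| = ℏ√(l(l+1)) = √42 ℏ.
The smallest angle corresponds to the largest L_z, i.e. m_l = l = 6, giving L_z = 6ℏ.
cos θ_min = 6/√42, so θ_min ≈ 22.21°.

θ_min ≈ 22.21°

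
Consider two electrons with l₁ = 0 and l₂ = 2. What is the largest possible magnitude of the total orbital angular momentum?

|L_tot|_max = √6 ℏ ≈ 2.449ℏ

Angular momentum addition gives L = |l₁ − l₂|, …, l₁ + l₂.
Allowed values: L = 2.
The largest magnitude corresponds to L = 2: |L_tot| = ℏ√(2·3) = √6 ℏ.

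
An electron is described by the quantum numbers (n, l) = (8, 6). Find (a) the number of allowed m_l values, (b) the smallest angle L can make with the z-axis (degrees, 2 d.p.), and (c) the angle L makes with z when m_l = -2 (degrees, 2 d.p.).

13 values; θ_min ≈ 22.21°; θ(m_l=-2) ≈ 107.98°

There are 2l+1 = 13 values of m_l.
cos θ_min = 6/√42, so θ_min ≈ 22.21°.
For m_l = -2: cos θ = -2/√42, θ ≈ 107.98°.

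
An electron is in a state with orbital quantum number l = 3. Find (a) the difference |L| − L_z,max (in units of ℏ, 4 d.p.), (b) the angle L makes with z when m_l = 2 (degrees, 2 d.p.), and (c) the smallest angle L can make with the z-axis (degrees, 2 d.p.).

|L| − L_z,max = (2√3 − 3)ℏ ≈ 0.4641ℏ.
For m_l = 2: cos θ = 2/√12, θ ≈ 54.74°.
cos θ_min = 3/√12, so θ_min ≈ 30.00°.

|L|−L_z,max ≈ 0.4641ℏ; θ(m_l=2) ≈ 54.74°; θ_min ≈ 30.00°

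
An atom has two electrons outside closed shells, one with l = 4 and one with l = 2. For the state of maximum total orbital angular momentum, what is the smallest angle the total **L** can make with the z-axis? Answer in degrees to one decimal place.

θ_min ≈ 22.2°

By the triangle rule, |l₁ − l₂| ≤ L ≤ l₁ + l₂.
L ∈ {2, 3, 4, 5, 6}.
The maximum is L = 6, with |L_tot| = ℏ√(6·7) = √42 ℏ.
The minimum angle with z is arccos(6/√42) ≈ 22.2°.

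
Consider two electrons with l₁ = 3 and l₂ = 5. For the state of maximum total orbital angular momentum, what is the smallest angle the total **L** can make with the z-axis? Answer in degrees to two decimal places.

θ_min ≈ 19.47°

The total orbital quantum number L ranges from |l₁ − l₂| to l₁ + l₂ in integer steps.
L ∈ {2, 3, 4, 5, 6, 7, 8}.
The maximum is L = 8, with |L_tot| = ℏ√(8·9) = 6√2 ℏ.
The minimum angle with z is arccos(8/√72) ≈ 19.47°.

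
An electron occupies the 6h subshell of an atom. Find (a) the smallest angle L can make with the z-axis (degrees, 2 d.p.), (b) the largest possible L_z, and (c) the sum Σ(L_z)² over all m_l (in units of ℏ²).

The 6h subshell has l = 5.
cos θ_min = 5/√30, so θ_min ≈ 24.09°.
L_z,max = lℏ = 5ℏ.
Σ m_l² = 110, so Σ(L_z)² = 110 ℏ².

θ_min ≈ 24.09°; L_z,max = 5ℏ; Σ(L_z)² = 110 ℏ²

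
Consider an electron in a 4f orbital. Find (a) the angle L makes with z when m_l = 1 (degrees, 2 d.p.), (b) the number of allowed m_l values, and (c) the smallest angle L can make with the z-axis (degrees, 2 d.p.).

4f means n = 4, l = 3.
For m_l = 1: cos θ = 1/√12, θ ≈ 73.22°.
There are 2l+1 = 7 values of m_l.
cos θ_min = 3/√12, so θ_min ≈ 30.00°.

θ(m_l=1) ≈ 73.22°; 7 values; θ_min ≈ 30.00°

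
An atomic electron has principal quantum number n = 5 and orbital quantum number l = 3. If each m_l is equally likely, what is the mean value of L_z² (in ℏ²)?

m_l runs from −3 to 3, i.e. {-3, -2, -1, 0, 1, 2, 3}.
Average of L_z² over 7 states: 28/7 ℏ² = 4 ℏ².

⟨L_z²⟩ = 4 ℏ²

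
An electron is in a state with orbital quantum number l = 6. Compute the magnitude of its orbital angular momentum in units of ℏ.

|L| = √42 ℏ ≈ 6.481ℏ

|L| = ℏ√(l(l+1)) = ℏ√(6·7) = √42 ℏ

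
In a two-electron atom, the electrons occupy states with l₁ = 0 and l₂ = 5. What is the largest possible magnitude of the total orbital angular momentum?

|L_tot|_max = √30 ℏ ≈ 5.477ℏ

L runs from |0 − 5| = 5 to 0 + 5 = 5.
L ∈ {5}.
The largest magnitude corresponds to L = 5: |L_tot| = ℏ√(5·6) = √30 ℏ.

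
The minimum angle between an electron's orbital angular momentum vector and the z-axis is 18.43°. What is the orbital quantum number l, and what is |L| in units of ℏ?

At minimum angle, m_l = l, so cos θ = l/√(l(l+1)); cos²θ = l/(l+1) = 0.9001.
Solving: l = 9.
Then |L| = ℏ√(9·10) = 3√10 ℏ.

l = 9, |L| = 3√10 ℏ ≈ 9.487ℏ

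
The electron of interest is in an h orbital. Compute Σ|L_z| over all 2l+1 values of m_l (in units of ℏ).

Σ|L_z| = 30 ℏ

An h state has l = 5.
m_l ∈ {-5, -4, -3, -2, -1, 0, 1, 2, 3, 4, 5}.
Σ|m_l| = l(l+1) = 30.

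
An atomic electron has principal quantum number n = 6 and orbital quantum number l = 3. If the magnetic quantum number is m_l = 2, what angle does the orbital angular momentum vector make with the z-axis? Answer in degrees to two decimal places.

|L|² = l(l+1)ℏ² = 12ℏ², so |L| = 2√3 ℏ.
L_z = m_l ℏ = 2ℏ.
cos θ = L_z/|L| = 2/√12, so θ ≈ 54.74°.

θ ≈ 54.74°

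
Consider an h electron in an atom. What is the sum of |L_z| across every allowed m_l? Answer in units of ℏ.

H corresponds to l = 5.
m_l runs from −5 to 5, i.e. {-5, -4, -3, -2, -1, 0, 1, 2, 3, 4, 5}.
Σ|m_l| = l(l+1) = 30.

Σ|L_z| = 30 ℏ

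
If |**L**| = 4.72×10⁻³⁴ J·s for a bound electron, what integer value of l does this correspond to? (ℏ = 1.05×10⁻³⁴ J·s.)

In units of ℏ, |L| ≈ 4.495.
Set l(l+1) = 20.21; the integer solution is l = 4.

l = 4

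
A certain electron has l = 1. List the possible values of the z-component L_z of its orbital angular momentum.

L_z ∈ {−ℏ, 0, ℏ}

L_z = m_l ℏ with m_l ranging from −l to +l in integer steps.
For l = 1: m_l ∈ {-1, 0, 1}.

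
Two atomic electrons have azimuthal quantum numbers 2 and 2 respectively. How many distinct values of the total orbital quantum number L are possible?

5

L runs from |2 − 2| = 0 to 2 + 2 = 4.
Allowed values: L = 0, 1, 2, 3, 4.
That is 5 values.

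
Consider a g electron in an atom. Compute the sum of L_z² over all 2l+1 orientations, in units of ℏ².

The letter g corresponds to l = 4.
The allowed m_l values are -4, -3, -2, -1, 0, 1, 2, 3, 4.
Σ m_l² = 2·(1 + 4 + 9 + 16) = 60.

Σ(L_z)² = 60 ℏ²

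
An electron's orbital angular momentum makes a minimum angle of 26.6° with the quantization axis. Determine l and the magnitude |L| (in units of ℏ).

l = 4, |L| = 2√5 ℏ ≈ 4.472ℏ

At minimum angle, m_l = l, so cos θ = l/√(l(l+1)); cos²θ = l/(l+1) = 0.7995.
Thus l = 0.7995/(1 − 0.7995) ≈ 4.
Then |L| = ℏ√(4·5) = 2√5 ℏ.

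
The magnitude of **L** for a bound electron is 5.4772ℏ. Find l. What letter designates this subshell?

Since |L|² = l(l+1)ℏ², l(l+1) = 30.
l² + l − 30 = 0 ⇒ l = 5.

l = 5 (h orbital)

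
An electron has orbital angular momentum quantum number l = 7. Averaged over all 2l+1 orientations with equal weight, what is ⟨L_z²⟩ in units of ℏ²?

⟨L_z²⟩ = 18.67 ℏ²

The allowed m_l values are -7, -6, -5, -4, -3, -2, -1, 0, 1, 2, 3, 4, 5, 6, 7.
⟨L_z²⟩ = ℏ²·l(l+1)/3 = 18.67ℏ².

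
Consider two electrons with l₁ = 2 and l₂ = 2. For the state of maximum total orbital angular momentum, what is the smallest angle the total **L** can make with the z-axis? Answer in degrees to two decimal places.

θ_min ≈ 26.57°

L runs from |2 − 2| = 0 to 2 + 2 = 4.
L ∈ {0, 1, 2, 3, 4}.
The maximum is L = 4, with |L_tot| = ℏ√(4·5) = 2√5 ℏ.
The minimum angle with z is arccos(4/√20) ≈ 26.57°.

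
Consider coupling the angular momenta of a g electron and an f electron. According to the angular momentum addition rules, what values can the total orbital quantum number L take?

The total orbital quantum number L ranges from |l₁ − l₂| to l₁ + l₂ in integer steps.
L ∈ {1, 2, 3, 4, 5, 6, 7}.

L = 1, 2, 3, 4, 5, 6, 7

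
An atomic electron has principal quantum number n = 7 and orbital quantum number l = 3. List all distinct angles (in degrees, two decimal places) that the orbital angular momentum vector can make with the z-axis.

|L| = √(l(l+1)) ℏ = 2√3 ℏ.
cos θ = m_l/√12 for each m_l ∈ {-3, -2, -1, 0, 1, 2, 3}.

θ ∈ {30.00°, 54.74°, 73.22°, 90.00°, 106.78°, 125.26°, 150.00°}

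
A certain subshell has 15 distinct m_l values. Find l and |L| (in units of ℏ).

Since there are 2l+1 = 15 values of m_l, l = 7.
|L| = ℏ√(l(l+1)) = ℏ√(7·8) = 2√14 ℏ.

l = 7, |L| = 2√14 ℏ ≈ 7.483ℏ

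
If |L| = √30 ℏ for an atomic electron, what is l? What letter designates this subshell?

l = 5 (h orbital)

(|L|/ℏ)² = l(l+1) = 30.
l² + l − 30 = 0 ⇒ l = 5.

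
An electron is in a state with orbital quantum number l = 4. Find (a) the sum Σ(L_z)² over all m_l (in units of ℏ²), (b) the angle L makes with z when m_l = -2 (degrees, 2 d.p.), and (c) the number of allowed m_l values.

Σ(L_z)² = 60 ℏ²; θ(m_l=-2) ≈ 116.57°; 9 values

Σ m_l² = 60, so Σ(L_z)² = 60 ℏ².
For m_l = -2: cos θ = -2/√20, θ ≈ 116.57°.
There are 2l+1 = 9 values of m_l.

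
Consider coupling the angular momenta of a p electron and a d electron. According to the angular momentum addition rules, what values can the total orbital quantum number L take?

Angular momentum addition gives L = |l₁ − l₂|, …, l₁ + l₂.
L ∈ {1, 2, 3}.

L = 1, 2, 3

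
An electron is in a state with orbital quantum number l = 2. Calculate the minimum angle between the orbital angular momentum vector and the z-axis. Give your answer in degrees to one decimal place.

θ_min ≈ 35.3°

|L|² = l(l+1)ℏ² = 6ℏ², so |L| = √6 ℏ.
The smallest angle corresponds to the largest L_z, i.e. m_l = l = 2, giving L_z = 2ℏ.
cos θ_min = 2/√6, so θ_min ≈ 35.3°.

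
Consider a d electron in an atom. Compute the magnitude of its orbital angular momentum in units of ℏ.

|L| = √6 ℏ ≈ 2.449ℏ

The letter d corresponds to l = 2.
|L| = ℏ√(l(l+1)) = ℏ√(2·3) = √6 ℏ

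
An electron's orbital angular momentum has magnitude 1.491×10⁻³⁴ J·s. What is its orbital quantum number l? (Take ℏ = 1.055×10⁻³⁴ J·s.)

l = 1

In units of ℏ, |L| ≈ 1.413.
l(l+1) ≈ 1.413² ≈ 2.00, so l = 1.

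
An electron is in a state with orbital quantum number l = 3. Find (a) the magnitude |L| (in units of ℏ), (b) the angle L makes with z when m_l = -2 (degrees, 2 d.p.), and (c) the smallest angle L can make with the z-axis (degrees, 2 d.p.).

|L| = 2√3 ℏ ≈ 3.464ℏ; θ(m_l=-2) ≈ 125.26°; θ_min ≈ 30.00°

|L| = ℏ√(3·4) = 2√3 ℏ ≈ 3.464ℏ.
For m_l = -2: cos θ = -2/√12, θ ≈ 125.26°.
cos θ_min = 3/√12, so θ_min ≈ 30.00°.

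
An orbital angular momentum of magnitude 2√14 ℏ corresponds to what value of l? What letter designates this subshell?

l = 7 (k orbital)

(|L|/ℏ)² = l(l+1) = 56.
Solving: l = 7.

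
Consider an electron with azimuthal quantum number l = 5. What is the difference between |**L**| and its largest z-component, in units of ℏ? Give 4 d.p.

|L| − L_z,max ≈ 0.4772ℏ

|L| = √30 ℏ ≈ 5.4772ℏ, while L_z,max = lℏ = 5ℏ.
The difference is (√30 − 5)ℏ ≈ 0.4772ℏ.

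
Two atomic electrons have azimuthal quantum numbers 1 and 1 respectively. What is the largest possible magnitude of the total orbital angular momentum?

The total orbital quantum number L ranges from |l₁ − l₂| to l₁ + l₂ in integer steps.
So L can be 0, 1, 2.
The largest magnitude corresponds to L = 2: |L_tot| = ℏ√(2·3) = √6 ℏ.

|L_tot|_max = √6 ℏ ≈ 2.449ℏ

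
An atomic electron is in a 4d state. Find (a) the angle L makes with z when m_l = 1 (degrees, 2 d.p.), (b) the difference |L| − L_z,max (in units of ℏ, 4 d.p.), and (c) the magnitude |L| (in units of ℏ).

4d means n = 4, l = 2.
For m_l = 1: cos θ = 1/√6, θ ≈ 65.91°.
|L| − L_z,max = (√6 − 2)ℏ ≈ 0.4495ℏ.
|L| = ℏ√(2·3) = √6 ℏ ≈ 2.449ℏ.

θ(m_l=1) ≈ 65.91°; |L|−L_z,max ≈ 0.4495ℏ; |L| = √6 ℏ ≈ 2.449ℏ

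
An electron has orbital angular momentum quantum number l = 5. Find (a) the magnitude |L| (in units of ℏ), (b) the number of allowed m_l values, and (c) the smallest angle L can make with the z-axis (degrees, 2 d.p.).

|L| = √30 ℏ ≈ 5.477ℏ; 11 values; θ_min ≈ 24.09°

|L| = ℏ√(5·6) = √30 ℏ ≈ 5.477ℏ.
There are 2l+1 = 11 values of m_l.
cos θ_min = 5/√30, so θ_min ≈ 24.09°.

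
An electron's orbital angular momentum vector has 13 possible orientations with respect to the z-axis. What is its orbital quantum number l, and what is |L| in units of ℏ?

2l + 1 = 13 ⇒ l = 6.
|L| = ℏ√(l(l+1)) = ℏ√(6·7) = √42 ℏ.

l = 6, |L| = √42 ℏ ≈ 6.481ℏ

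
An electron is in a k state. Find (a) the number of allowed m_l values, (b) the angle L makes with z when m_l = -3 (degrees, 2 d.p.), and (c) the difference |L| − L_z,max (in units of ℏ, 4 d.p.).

15 values; θ(m_l=-3) ≈ 113.63°; |L|−L_z,max ≈ 0.4833ℏ

A k state has l = 7.
There are 2l+1 = 15 values of m_l.
For m_l = -3: cos θ = -3/√56, θ ≈ 113.63°.
|L| − L_z,max = (2√14 − 7)ℏ ≈ 0.4833ℏ.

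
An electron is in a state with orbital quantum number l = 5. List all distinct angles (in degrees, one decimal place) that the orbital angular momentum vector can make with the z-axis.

|L| = √(l(l+1)) ℏ = √30 ℏ.
cos θ = m_l/√30 for each m_l ∈ {-5, -4, -3, -2, -1, 0, 1, 2, 3, 4, 5}.

θ ∈ {24.1°, 43.1°, 56.8°, 68.6°, 79.5°, 90.0°, 100.5°, 111.4°, 123.2°, 136.9°, 155.9°}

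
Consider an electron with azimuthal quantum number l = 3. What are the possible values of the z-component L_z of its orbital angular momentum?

L_z ∈ {−3ℏ, −2ℏ, −ℏ, 0, ℏ, 2ℏ, 3ℏ}

L_z = m_l ℏ with m_l ranging from −l to +l in integer steps.
For l = 3: m_l ∈ {-3, -2, -1, 0, 1, 2, 3}.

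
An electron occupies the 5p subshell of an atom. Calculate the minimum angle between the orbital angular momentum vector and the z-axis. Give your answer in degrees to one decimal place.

θ_min ≈ 45.0°

The 5p subshell has l = 1.
|L| = ℏ√(l(l+1)) = √2 ℏ.
The smallest angle corresponds to the largest L_z, i.e. m_l = l = 1, giving L_z = 1ℏ.
cos θ_min = 1/√2, so θ_min ≈ 45.0°.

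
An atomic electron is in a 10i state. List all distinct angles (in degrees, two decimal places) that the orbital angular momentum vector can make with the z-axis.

θ ∈ {22.21°, 39.51°, 51.89°, 62.42°, 72.02°, 81.12°, 90.00°, 98.88°, 107.98°, 117.58°, 128.11°, 140.49°, 157.79°}

The 10i subshell has l = 6.
|L|² = l(l+1)ℏ² = 42ℏ², so |L| = √42 ℏ.
cos θ = m_l/√42 for each m_l ∈ {-6, -5, -4, -3, -2, -1, 0, 1, 2, 3, 4, 5, 6}.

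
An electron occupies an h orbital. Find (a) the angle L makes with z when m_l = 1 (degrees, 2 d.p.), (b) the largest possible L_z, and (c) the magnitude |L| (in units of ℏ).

θ(m_l=1) ≈ 79.48°; L_z,max = 5ℏ; |L| = √30 ℏ ≈ 5.477ℏ

The letter h corresponds to l = 5.
For m_l = 1: cos θ = 1/√30, θ ≈ 79.48°.
L_z,max = lℏ = 5ℏ.
|L| = ℏ√(5·6) = √30 ℏ ≈ 5.477ℏ.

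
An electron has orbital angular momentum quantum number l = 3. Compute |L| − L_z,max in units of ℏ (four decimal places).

|L| − L_z,max ≈ 0.4641ℏ

|L| = 2√3 ℏ ≈ 3.4641ℏ, while L_z,max = lℏ = 3ℏ.
The difference is (2√3 − 3)ℏ ≈ 0.4641ℏ.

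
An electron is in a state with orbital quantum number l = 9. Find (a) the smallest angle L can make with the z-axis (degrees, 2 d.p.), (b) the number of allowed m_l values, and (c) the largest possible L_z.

θ_min ≈ 18.43°; 19 values; L_z,max = 9ℏ

cos θ_min = 9/√90, so θ_min ≈ 18.43°.
There are 2l+1 = 19 values of m_l.
L_z,max = lℏ = 9ℏ.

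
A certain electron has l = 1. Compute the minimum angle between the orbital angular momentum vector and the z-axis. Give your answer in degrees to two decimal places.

θ_min ≈ 45.00°

|L| = √(l(l+1)) ℏ = √2 ℏ.
The smallest angle corresponds to the largest L_z, i.e. m_l = l = 1, giving L_z = 1ℏ.
cos θ_min = 1/√2, so θ_min ≈ 45.00°.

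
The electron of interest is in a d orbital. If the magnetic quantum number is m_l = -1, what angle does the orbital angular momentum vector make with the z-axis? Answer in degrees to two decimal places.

θ ≈ 114.09°

A d state has l = 2.
|L| = √(l(l+1)) ℏ = √6 ℏ.
L_z = m_l ℏ = −1ℏ.
cos θ = L_z/|L| = -1/√6, so θ ≈ 114.09°.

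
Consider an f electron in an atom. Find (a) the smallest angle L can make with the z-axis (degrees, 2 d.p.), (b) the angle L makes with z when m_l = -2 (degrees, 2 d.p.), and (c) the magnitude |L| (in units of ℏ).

An f state has l = 3.
cos θ_min = 3/√12, so θ_min ≈ 30.00°.
For m_l = -2: cos θ = -2/√12, θ ≈ 125.26°.
|L| = ℏ√(3·4) = 2√3 ℏ ≈ 3.464ℏ.

θ_min ≈ 30.00°; θ(m_l=-2) ≈ 125.26°; |L| = 2√3 ℏ ≈ 3.464ℏ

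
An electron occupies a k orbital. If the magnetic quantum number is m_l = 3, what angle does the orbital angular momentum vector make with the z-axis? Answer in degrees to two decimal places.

θ ≈ 66.37°

A k state has l = 7.
|L| = √(l(l+1)) ℏ = 2√14 ℏ.
L_z = m_l ℏ = 3ℏ.
cos θ = L_z/|L| = 3/√56, so θ ≈ 66.37°.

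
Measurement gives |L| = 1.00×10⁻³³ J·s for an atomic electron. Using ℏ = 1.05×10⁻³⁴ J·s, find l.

l = 9

|L|/ℏ = (1.00×10⁻³³)/(1.05×10⁻³⁴) ≈ 9.524.
l(l+1) ≈ 9.524² ≈ 90.70, so l = 9.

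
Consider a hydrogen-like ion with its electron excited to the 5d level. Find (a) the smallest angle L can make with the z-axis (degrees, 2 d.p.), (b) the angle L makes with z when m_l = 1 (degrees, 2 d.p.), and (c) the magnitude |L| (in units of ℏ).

The 5d level has l = 2.
cos θ_min = 2/√6, so θ_min ≈ 35.26°.
For m_l = 1: cos θ = 1/√6, θ ≈ 65.91°.
|L| = ℏ√(2·3) = √6 ℏ ≈ 2.449ℏ.

θ_min ≈ 35.26°; θ(m_l=1) ≈ 65.91°; |L| = √6 ℏ ≈ 2.449ℏ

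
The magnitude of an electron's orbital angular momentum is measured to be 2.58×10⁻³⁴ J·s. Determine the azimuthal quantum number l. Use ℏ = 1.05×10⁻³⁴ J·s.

l = 2

|L|/ℏ = (2.58×10⁻³⁴)/(1.05×10⁻³⁴) ≈ 2.457.
l(l+1) ≈ 2.457² ≈ 6.04, so l = 2.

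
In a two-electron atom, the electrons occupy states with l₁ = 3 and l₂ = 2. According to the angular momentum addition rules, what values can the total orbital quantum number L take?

L runs from |3 − 2| = 1 to 3 + 2 = 5.
Allowed values: L = 1, 2, 3, 4, 5.

L = 1, 2, 3, 4, 5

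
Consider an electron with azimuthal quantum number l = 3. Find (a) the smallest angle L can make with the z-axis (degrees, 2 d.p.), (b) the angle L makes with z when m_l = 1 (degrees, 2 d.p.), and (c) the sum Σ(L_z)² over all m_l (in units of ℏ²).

cos θ_min = 3/√12, so θ_min ≈ 30.00°.
For m_l = 1: cos θ = 1/√12, θ ≈ 73.22°.
Σ m_l² = 28, so Σ(L_z)² = 28 ℏ².

θ_min ≈ 30.00°; θ(m_l=1) ≈ 73.22°; Σ(L_z)² = 28 ℏ²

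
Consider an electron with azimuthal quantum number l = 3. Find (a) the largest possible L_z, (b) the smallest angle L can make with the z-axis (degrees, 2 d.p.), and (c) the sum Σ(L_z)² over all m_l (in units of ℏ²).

L_z,max = lℏ = 3ℏ.
cos θ_min = 3/√12, so θ_min ≈ 30.00°.
Σ m_l² = 28, so Σ(L_z)² = 28 ℏ².

L_z,max = 3ℏ; θ_min ≈ 30.00°; Σ(L_z)² = 28 ℏ²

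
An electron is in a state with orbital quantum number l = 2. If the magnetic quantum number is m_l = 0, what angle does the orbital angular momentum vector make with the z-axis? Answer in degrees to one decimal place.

θ ≈ 90.0°

|L| = √(l(l+1)) ℏ = √6 ℏ.
L_z = m_l ℏ = 0ℏ.
cos θ = L_z/|L| = 0/√6, so θ ≈ 90.0°.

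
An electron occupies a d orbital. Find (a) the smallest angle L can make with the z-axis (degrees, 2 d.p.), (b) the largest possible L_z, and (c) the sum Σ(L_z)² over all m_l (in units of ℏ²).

For a d orbital, l = 2.
cos θ_min = 2/√6, so θ_min ≈ 35.26°.
L_z,max = lℏ = 2ℏ.
Σ m_l² = 10, so Σ(L_z)² = 10 ℏ².

θ_min ≈ 35.26°; L_z,max = 2ℏ; Σ(L_z)² = 10 ℏ²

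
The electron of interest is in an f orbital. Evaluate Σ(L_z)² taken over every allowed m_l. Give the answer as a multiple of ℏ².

Σ(L_z)² = 28 ℏ²

F corresponds to l = 3.
The allowed m_l values are -3, -2, -1, 0, 1, 2, 3.
Summing m² from −3 to 3: Σ m_l² = 28.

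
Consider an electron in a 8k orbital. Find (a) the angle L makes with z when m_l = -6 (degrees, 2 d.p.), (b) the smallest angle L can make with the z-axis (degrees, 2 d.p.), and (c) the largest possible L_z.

θ(m_l=-6) ≈ 143.30°; θ_min ≈ 20.70°; L_z,max = 7ℏ

8k means n = 8, l = 7.
For m_l = -6: cos θ = -6/√56, θ ≈ 143.30°.
cos θ_min = 7/√56, so θ_min ≈ 20.70°.
L_z,max = lℏ = 7ℏ.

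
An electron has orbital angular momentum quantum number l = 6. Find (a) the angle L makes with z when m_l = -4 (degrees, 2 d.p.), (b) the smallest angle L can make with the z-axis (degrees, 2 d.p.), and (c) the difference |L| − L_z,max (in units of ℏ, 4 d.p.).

θ(m_l=-4) ≈ 128.11°; θ_min ≈ 22.21°; |L|−L_z,max ≈ 0.4807ℏ

For m_l = -4: cos θ = -4/√42, θ ≈ 128.11°.
cos θ_min = 6/√42, so θ_min ≈ 22.21°.
|L| − L_z,max = (√42 − 6)ℏ ≈ 0.4807ℏ.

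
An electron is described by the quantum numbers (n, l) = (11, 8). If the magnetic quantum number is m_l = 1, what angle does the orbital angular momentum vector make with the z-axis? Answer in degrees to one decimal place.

|L| = ℏ√(l(l+1)) = 6√2 ℏ.
L_z = m_l ℏ = 1ℏ.
cos θ = L_z/|L| = 1/√72, so θ ≈ 83.2°.

θ ≈ 83.2°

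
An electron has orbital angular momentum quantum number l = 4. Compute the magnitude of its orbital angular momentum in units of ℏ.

|L| = 2√5 ℏ ≈ 4.472ℏ

|L| = ℏ√(l(l+1)) = ℏ√(4·5) = 2√5 ℏ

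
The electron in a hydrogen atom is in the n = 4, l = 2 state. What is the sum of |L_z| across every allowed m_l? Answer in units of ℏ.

Σ|L_z| = 6 ℏ

m_l runs from −2 to 2, i.e. {-2, -1, 0, 1, 2}.
Σ|m_l| = l(l+1) = 6.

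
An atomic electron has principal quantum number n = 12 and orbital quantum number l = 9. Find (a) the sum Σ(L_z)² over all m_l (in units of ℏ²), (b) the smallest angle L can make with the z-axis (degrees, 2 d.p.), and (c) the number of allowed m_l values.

Σ m_l² = 570, so Σ(L_z)² = 570 ℏ².
cos θ_min = 9/√90, so θ_min ≈ 18.43°.
There are 2l+1 = 19 values of m_l.

Σ(L_z)² = 570 ℏ²; θ_min ≈ 18.43°; 19 values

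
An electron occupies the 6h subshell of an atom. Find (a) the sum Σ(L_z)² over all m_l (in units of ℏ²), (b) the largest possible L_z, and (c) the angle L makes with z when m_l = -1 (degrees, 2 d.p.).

6h means n = 6, l = 5.
Σ m_l² = 110, so Σ(L_z)² = 110 ℏ².
L_z,max = lℏ = 5ℏ.
For m_l = -1: cos θ = -1/√30, θ ≈ 100.52°.

Σ(L_z)² = 110 ℏ²; L_z,max = 5ℏ; θ(m_l=-1) ≈ 100.52°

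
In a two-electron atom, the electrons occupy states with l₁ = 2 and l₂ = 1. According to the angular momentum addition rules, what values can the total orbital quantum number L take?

Angular momentum addition gives L = |l₁ − l₂|, …, l₁ + l₂.
So L can be 1, 2, 3.

L = 1, 2, 3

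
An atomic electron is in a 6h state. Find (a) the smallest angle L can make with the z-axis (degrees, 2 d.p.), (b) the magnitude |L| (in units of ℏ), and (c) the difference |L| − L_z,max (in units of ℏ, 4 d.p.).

The 6h subshell has l = 5.
cos θ_min = 5/√30, so θ_min ≈ 24.09°.
|L| = ℏ√(5·6) = √30 ℏ ≈ 5.477ℏ.
|L| − L_z,max = (√30 − 5)ℏ ≈ 0.4772ℏ.

θ_min ≈ 24.09°; |L| = √30 ℏ ≈ 5.477ℏ; |L|−L_z,max ≈ 0.4772ℏ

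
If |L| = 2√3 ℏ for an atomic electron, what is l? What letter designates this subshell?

|L| = ℏ√(l(l+1)), so l(l+1) = 12.
Solving: l = 3.

l = 3 (f orbital)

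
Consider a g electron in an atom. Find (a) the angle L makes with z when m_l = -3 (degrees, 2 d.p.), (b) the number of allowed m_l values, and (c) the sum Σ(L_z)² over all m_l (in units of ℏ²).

θ(m_l=-3) ≈ 132.13°; 9 values; Σ(L_z)² = 60 ℏ²

A g state has l = 4.
For m_l = -3: cos θ = -3/√20, θ ≈ 132.13°.
There are 2l+1 = 9 values of m_l.
Σ m_l² = 60, so Σ(L_z)² = 60 ℏ².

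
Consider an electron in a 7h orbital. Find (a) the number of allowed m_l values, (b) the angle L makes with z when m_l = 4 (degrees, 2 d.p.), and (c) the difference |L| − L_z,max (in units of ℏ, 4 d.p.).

11 values; θ(m_l=4) ≈ 43.09°; |L|−L_z,max ≈ 0.4772ℏ

7h means n = 7, l = 5.
There are 2l+1 = 11 values of m_l.
For m_l = 4: cos θ = 4/√30, θ ≈ 43.09°.
|L| − L_z,max = (√30 − 5)ℏ ≈ 0.4772ℏ.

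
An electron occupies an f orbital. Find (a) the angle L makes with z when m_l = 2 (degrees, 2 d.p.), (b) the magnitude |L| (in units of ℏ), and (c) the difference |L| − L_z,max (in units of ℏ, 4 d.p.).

θ(m_l=2) ≈ 54.74°; |L| = 2√3 ℏ ≈ 3.464ℏ; |L|−L_z,max ≈ 0.4641ℏ

The letter f corresponds to l = 3.
For m_l = 2: cos θ = 2/√12, θ ≈ 54.74°.
|L| = ℏ√(3·4) = 2√3 ℏ ≈ 3.464ℏ.
|L| − L_z,max = (2√3 − 3)ℏ ≈ 0.4641ℏ.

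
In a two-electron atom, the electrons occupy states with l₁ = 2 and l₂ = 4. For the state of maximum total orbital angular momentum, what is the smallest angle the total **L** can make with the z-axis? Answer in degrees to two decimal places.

θ_min ≈ 22.21°

The total orbital quantum number L ranges from |l₁ − l₂| to l₁ + l₂ in integer steps.
So L can be 2, 3, 4, 5, 6.
The maximum is L = 6, with |L_tot| = ℏ√(6·7) = √42 ℏ.
The minimum angle with z is arccos(6/√42) ≈ 22.21°.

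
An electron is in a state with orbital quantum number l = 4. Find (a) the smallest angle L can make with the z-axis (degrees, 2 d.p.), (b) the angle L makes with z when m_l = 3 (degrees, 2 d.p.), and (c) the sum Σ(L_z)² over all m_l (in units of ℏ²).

θ_min ≈ 26.57°; θ(m_l=3) ≈ 47.87°; Σ(L_z)² = 60 ℏ²

cos θ_min = 4/√20, so θ_min ≈ 26.57°.
For m_l = 3: cos θ = 3/√20, θ ≈ 47.87°.
Σ m_l² = 60, so Σ(L_z)² = 60 ℏ².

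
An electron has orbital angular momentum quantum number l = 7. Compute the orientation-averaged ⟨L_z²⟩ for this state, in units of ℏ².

m_l ∈ {-7, -6, -5, -4, -3, -2, -1, 0, 1, 2, 3, 4, 5, 6, 7}.
Average of L_z² over 15 states: 280/15 ℏ² = 18.67 ℏ².

⟨L_z²⟩ = 18.67 ℏ²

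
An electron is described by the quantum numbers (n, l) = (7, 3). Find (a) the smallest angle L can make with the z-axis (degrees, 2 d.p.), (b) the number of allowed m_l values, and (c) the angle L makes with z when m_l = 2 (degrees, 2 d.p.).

cos θ_min = 3/√12, so θ_min ≈ 30.00°.
There are 2l+1 = 7 values of m_l.
For m_l = 2: cos θ = 2/√12, θ ≈ 54.74°.

θ_min ≈ 30.00°; 7 values; θ(m_l=2) ≈ 54.74°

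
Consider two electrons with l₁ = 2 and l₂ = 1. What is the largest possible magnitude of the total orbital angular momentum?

|L_tot|_max = 2√3 ℏ ≈ 3.464ℏ

The total orbital quantum number L ranges from |l₁ − l₂| to l₁ + l₂ in integer steps.
Allowed values: L = 1, 2, 3.
The largest magnitude corresponds to L = 3: |L_tot| = ℏ√(3·4) = 2√3 ℏ.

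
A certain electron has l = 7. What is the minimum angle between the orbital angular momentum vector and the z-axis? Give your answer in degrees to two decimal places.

|L| = ℏ√(l(l+1)) = 2√14 ℏ.
The smallest angle corresponds to the largest L_z, i.e. m_l = l = 7, giving L_z = 7ℏ.
cos θ_min = 7/√56, so θ_min ≈ 20.70°.

θ_min ≈ 20.70°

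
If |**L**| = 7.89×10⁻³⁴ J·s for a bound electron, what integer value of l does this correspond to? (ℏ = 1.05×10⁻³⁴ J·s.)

Dividing by ℏ: |L|/ℏ ≈ 7.514.
l(l+1) ≈ 7.514² ≈ 56.46, so l = 7.

l = 7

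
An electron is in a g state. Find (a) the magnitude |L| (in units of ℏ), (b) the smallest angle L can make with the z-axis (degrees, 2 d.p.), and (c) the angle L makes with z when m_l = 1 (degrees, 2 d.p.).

The letter g corresponds to l = 4.
|L| = ℏ√(4·5) = 2√5 ℏ ≈ 4.472ℏ.
cos θ_min = 4/√20, so θ_min ≈ 26.57°.
For m_l = 1: cos θ = 1/√20, θ ≈ 77.08°.

|L| = 2√5 ℏ ≈ 4.472ℏ; θ_min ≈ 26.57°; θ(m_l=1) ≈ 77.08°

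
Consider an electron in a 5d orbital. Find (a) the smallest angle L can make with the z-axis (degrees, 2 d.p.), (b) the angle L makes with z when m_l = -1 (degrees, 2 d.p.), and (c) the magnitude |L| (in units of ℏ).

For 5d, l = 2.
cos θ_min = 2/√6, so θ_min ≈ 35.26°.
For m_l = -1: cos θ = -1/√6, θ ≈ 114.09°.
|L| = ℏ√(2·3) = √6 ℏ ≈ 2.449ℏ.

θ_min ≈ 35.26°; θ(m_l=-1) ≈ 114.09°; |L| = √6 ℏ ≈ 2.449ℏ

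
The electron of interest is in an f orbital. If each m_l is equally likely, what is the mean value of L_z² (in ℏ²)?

F corresponds to l = 3.
The allowed m_l values are -3, -2, -1, 0, 1, 2, 3.
⟨L_z²⟩ = ℏ²·(Σ m_l²)/(2l+1) = ℏ²·28/7 = 4ℏ².

⟨L_z²⟩ = 4 ℏ²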